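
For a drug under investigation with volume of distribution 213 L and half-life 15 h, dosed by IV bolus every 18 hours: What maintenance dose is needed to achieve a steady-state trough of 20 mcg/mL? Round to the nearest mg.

5527 mg

τ/t½ = 18/15 ≈ 1.2, so f = (1/2)^(18/15) ≈ 0.435275.
Cmin,ss = (D/Vd)·f/(1−f), so D = Cmin,ss·Vd·(1−f)/f.
D = 20 × 213 × (1−f)/f ≈ 20 × 213 × 1.29740 ≈ 5526.92 mg.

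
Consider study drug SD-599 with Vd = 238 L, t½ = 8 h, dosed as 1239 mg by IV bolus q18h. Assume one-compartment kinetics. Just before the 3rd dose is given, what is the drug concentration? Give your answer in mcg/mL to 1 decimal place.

f = (1/2)^(τ/t½) = (1/2)^(18/8) ≈ 0.2102.
C₀ = D/Vd = 1239/238 ≈ 5.206 mcg/mL.
Before the 3rd dose, 2 doses have been given. Superposition: Cmin = C₀·(f + f²).
≈ 5.206 × (0.2102 + 0.0442) ≈ 5.206 × 0.2544 ≈ 1.324 mcg/mL.

1.3 mcg/mL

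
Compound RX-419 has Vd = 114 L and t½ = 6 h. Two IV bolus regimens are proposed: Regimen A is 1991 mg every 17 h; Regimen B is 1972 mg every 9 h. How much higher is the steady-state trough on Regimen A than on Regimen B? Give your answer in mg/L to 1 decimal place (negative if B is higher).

-6.6 mg/L

Regimen A: f = (1/2)^(17/6) ≈ 0.1403; Cmin,ss = (1991/114)·f/(1−f) ≈ 2.850 mg/L.
Regimen B: f = (1/2)^(9/6) ≈ 0.3536; Cmin,ss = (1972/114)·f/(1−f) ≈ 9.463 mg/L.
Difference ≈ 2.850 − 9.463 ≈ -6.613 mg/L.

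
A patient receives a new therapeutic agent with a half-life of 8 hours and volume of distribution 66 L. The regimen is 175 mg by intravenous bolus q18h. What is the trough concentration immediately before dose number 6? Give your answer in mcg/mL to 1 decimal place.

0.7 mcg/mL

f = (1/2)^(τ/t½) = (1/2)^(18/8) ≈ 0.2102.
C₀ = D/Vd = 175/66 ≈ 2.652 mcg/mL.
Before the 6th dose, 5 doses have been given. Superposition: Cmin = C₀·(f + f² + … + f^5).
≈ 2.652 × (0.2102 + 0.0442 + 0.0093 + 0.0020 + 0.0004) ≈ 2.652 × 0.2661 ≈ 0.706 mcg/mL.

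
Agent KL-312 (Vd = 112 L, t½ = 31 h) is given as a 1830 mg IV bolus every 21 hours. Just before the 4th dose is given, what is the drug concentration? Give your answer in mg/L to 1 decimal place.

20.6 mg/L

f = (1/2)^(τ/t½) = (1/2)^(21/31) ≈ 0.6253.
C₀ = D/Vd = 1830/112 ≈ 16.339 mg/L.
Before the 4th dose, 3 doses have been given. Superposition: Cmin = C₀·(f + f² + … + f^3).
≈ 16.339 × (0.6253 + 0.3910 + 0.2445) ≈ 16.339 × 1.2608 ≈ 20.600 mg/L.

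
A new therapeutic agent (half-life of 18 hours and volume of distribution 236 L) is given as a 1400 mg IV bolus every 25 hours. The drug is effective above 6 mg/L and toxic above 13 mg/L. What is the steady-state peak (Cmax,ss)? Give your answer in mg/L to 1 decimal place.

Over one 25-h interval, 25/18 ≈ 1.3889 half-lives elapse, leaving f ≈ 0.3819 of each dose.
At steady state, accumulation factor R = 1/(1 − e^(−kτ)) ≈ 1.6179.
Single-dose peak C₀ = D/Vd = 1400/236 ≈ 5.932 mg/L.
Cmax,ss = C₀/(1 − f) ≈ 5.932/0.6181 ≈ 9.597 mg/L.
Peak 9.6 mg/L vs MTC 13 mg/L: below toxic threshold.

9.6 mg/L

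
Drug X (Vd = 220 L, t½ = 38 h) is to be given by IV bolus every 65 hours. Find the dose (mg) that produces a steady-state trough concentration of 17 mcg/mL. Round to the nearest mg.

8500 mg

τ/t½ = 65/38 ≈ 1.7105, so f = (1/2)^(65/38) ≈ 0.305549.
Cmin,ss = (D/Vd)·f/(1−f), so D = Cmin,ss·Vd·(1−f)/f.
D = 17 × 220 × (1−f)/f ≈ 17 × 220 × 2.27280 ≈ 8500.27 mg.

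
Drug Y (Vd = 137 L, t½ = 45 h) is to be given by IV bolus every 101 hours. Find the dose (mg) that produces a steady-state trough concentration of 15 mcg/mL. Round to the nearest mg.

7683 mg

τ/t½ = 101/45 ≈ 2.2444, so f = (1/2)^(101/45) ≈ 0.211035.
Cmin,ss = (D/Vd)·f/(1−f), so D = Cmin,ss·Vd·(1−f)/f.
D = 15 × 137 × (1−f)/f ≈ 15 × 137 × 3.73855 ≈ 7682.72 mg.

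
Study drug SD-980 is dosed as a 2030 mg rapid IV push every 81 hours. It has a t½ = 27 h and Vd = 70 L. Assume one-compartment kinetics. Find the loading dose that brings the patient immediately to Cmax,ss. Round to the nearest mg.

f = (1/2)^(81/27) ≈ 0.125000; accumulation ratio R = 1/(1−f) ≈ 1.14286.
Loading dose to hit Cmax,ss on first dose: D_load = D_maint·R ≈ 2030 × 1.14286 ≈ 2320.01 mg.

2320 mg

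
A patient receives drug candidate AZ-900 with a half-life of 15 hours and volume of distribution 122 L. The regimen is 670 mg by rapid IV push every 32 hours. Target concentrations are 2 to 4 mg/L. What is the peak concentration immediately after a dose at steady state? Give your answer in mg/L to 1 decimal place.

7.1 mg/L

τ/t½ = 32/15 ≈ 2.1333, so fraction remaining f = (1/2)^(32/15) ≈ 0.2279.
Accumulation ratio R = 1/(1 − f) ≈ 1/0.7721 ≈ 1.2952.
Each bolus raises the concentration by D/Vd = 670/122 ≈ 5.492 mg/L.
Cmax,ss = C₀/(1 − f) ≈ 5.492/0.7721 ≈ 7.113 mg/L.
Peak 7.1 mg/L vs MTC 4 mg/L: exceeds toxic threshold.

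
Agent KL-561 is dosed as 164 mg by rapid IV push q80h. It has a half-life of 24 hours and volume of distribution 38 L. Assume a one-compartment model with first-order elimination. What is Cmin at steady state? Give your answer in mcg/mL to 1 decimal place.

Over one 80-h interval, 80/24 ≈ 3.3333 half-lives elapse, leaving f ≈ 0.0992 of each dose.
Single-dose peak C₀ = D/Vd = 164/38 ≈ 4.316 mcg/mL.
Steady-state trough Cmin,ss = C₀·f/(1−f) ≈ 4.316 × 0.0992/0.9008 ≈ 0.475 mcg/mL.

0.5 mcg/mL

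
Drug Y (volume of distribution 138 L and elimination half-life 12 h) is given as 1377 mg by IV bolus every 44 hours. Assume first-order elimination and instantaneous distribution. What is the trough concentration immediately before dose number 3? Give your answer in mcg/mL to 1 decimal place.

f = (1/2)^(τ/t½) = (1/2)^(44/12) ≈ 0.0787.
C₀ = D/Vd = 1377/138 ≈ 9.978 mcg/mL.
Before the 3rd dose, 2 doses have been given. Superposition: Cmin = C₀·(f + f²).
≈ 9.978 × (0.0787 + 0.0062) ≈ 9.978 × 0.0849 ≈ 0.847 mcg/mL.

0.8 mcg/mL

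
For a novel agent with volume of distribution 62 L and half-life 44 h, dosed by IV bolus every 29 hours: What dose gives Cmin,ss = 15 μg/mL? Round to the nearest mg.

τ/t½ = 29/44 ≈ 0.65909, so f = (1/2)^(29/44) ≈ 0.633277.
Cmin,ss = (D/Vd)·f/(1−f), so D = Cmin,ss·Vd·(1−f)/f.
D = 15 × 62 × (1−f)/f ≈ 15 × 62 × 0.57909 ≈ 538.55 mg.

539 mg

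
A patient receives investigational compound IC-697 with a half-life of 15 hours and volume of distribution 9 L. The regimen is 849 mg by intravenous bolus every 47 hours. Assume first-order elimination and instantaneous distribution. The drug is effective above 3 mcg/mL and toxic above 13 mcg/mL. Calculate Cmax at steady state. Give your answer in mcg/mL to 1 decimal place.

k = ln2/t½ = ln2/15 ≈ 0.046210 h⁻¹; fraction remaining f = e^(−kτ) = e^(−0.046210×47) ≈ 0.1140.
Accumulation ratio R = 1/(1 − f) ≈ 1/0.8860 ≈ 1.1287.
Single-dose peak C₀ = D/Vd = 849/9 ≈ 94.333 mcg/mL.
Cmax,ss = C₀/(1 − f) ≈ 94.333/0.8860 ≈ 106.471 mcg/mL.
Peak 106.5 mcg/mL vs MTC 13 mcg/mL: exceeds toxic threshold.

106.5 mcg/mL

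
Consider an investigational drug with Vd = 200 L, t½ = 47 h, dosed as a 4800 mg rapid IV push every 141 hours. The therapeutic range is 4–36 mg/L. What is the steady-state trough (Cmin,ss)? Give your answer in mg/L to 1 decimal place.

3.4 mg/L

The dosing interval is 3 half-lives, so f = 2^(−3) = 0.125.
At steady state, R = 1/(1 − 0.125) = 8/7.
Single-dose peak C₀ = D/Vd = 4800/200 = 24 mg/L.
Steady-state peak Cmax,ss = C₀·R = 24 × 8/7 ≈ 27.429 mg/L.
Steady-state trough Cmin,ss = Cmax,ss·f ≈ 27.429 × 0.125 ≈ 3.429 mg/L.
Trough 3.4 mg/L vs MEC 4 mg/L: subtherapeutic.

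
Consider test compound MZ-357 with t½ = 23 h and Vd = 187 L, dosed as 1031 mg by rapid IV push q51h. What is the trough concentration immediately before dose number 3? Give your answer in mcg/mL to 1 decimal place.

1.4 mcg/mL

f = (1/2)^(τ/t½) = (1/2)^(51/23) ≈ 0.2150.
C₀ = D/Vd = 1031/187 ≈ 5.513 mcg/mL.
Before the 3rd dose, 2 doses have been given. Superposition: Cmin = C₀·(f + f²).
≈ 5.513 × (0.2150 + 0.0462) ≈ 5.513 × 0.2612 ≈ 1.440 mcg/mL.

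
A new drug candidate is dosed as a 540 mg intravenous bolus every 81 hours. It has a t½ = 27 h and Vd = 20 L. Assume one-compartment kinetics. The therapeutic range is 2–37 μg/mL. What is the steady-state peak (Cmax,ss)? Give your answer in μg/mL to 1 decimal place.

30.9 μg/mL

τ = 81 h = 3 half-lives, so f = (1/2)^3 = 0.125.
At steady state, R = 1/(1 − 0.125) = 8/7.
Single-dose peak C₀ = D/Vd = 540/20 = 27 μg/mL.
Steady-state peak Cmax,ss = C₀·R = 27 × 8/7 ≈ 30.857 μg/mL.
Peak 30.9 μg/mL vs MTC 37 μg/mL: below toxic threshold.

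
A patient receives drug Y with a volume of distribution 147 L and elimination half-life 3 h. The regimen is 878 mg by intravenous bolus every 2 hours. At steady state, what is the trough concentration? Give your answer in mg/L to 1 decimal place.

10.2 mg/L

τ/t½ = 2/3 ≈ 0.66667, so fraction remaining f = (1/2)^(2/3) ≈ 0.6300.
Single-dose peak C₀ = D/Vd = 878/147 ≈ 5.973 mg/L.
Steady-state trough Cmin,ss = C₀·f/(1−f) ≈ 5.973 × 0.6300/0.3700 ≈ 10.170 mg/L.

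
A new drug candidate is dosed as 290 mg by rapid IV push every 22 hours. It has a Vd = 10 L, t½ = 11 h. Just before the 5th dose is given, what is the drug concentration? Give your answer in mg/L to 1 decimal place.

9.6 mg/L

f = (1/2)^(τ/t½) = (1/2)^(22/11) ≈ 0.2500.
C₀ = D/Vd = 290/10 ≈ 29.000 mg/L.
Before the 5th dose, 4 doses have been given. Superposition: Cmin = C₀·(f + f² + … + f^4).
≈ 29.000 × (0.2500 + 0.0625 + 0.0156 + 0.0039) ≈ 29.000 × 0.3320 ≈ 9.628 mg/L.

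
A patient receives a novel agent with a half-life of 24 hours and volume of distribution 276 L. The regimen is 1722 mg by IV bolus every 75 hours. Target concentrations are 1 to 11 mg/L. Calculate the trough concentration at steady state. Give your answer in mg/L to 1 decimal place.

k = ln2/t½ = ln2/24 ≈ 0.028881 h⁻¹; fraction remaining f = e^(−kτ) = e^(−0.028881×75) ≈ 0.1146.
Accumulation ratio R = 1/(1 − f) ≈ 1/0.8854 ≈ 1.1294.
Single-dose peak C₀ = D/Vd = 1722/276 ≈ 6.239 mg/L.
Steady-state peak Cmax,ss = C₀·R ≈ 6.239 × 1.1294 ≈ 7.046 mg/L.
One interval later, Cmin,ss = Cmax,ss·e^(−kτ) ≈ 7.046 × 0.1146 ≈ 0.807 mg/L.
Trough 0.8 mg/L vs MEC 1 mg/L: subtherapeutic.

0.8 mg/L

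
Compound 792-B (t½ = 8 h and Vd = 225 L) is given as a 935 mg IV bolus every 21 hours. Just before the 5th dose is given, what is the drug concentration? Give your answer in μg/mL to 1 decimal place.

f = (1/2)^(τ/t½) = (1/2)^(21/8) ≈ 0.1621.
C₀ = D/Vd = 935/225 ≈ 4.156 μg/mL.
Before the 5th dose, 4 doses have been given. Superposition: Cmin = C₀·(f + f² + … + f^4).
≈ 4.156 × (0.1621 + 0.0263 + 0.0043 + 0.0007) ≈ 4.156 × 0.1934 ≈ 0.804 μg/mL.

0.8 μg/mL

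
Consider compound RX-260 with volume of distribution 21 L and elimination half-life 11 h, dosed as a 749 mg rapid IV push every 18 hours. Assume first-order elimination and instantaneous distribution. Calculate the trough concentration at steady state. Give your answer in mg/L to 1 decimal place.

16.9 mg/L

k = ln2/t½ = ln2/11 ≈ 0.063013 h⁻¹; fraction remaining f = e^(−kτ) = e^(−0.063013×18) ≈ 0.3217.
Single-dose peak C₀ = D/Vd = 749/21 ≈ 35.667 mg/L.
Steady-state trough Cmin,ss = C₀·f/(1−f) ≈ 35.667 × 0.3217/0.6783 ≈ 16.916 mg/L.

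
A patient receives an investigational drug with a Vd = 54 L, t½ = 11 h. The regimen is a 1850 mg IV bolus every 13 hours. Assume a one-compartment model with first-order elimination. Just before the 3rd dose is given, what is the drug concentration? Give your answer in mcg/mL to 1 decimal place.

f = (1/2)^(τ/t½) = (1/2)^(13/11) ≈ 0.4408.
C₀ = D/Vd = 1850/54 ≈ 34.259 mcg/mL.
Before the 3rd dose, 2 doses have been given. Superposition: Cmin = C₀·(f + f²).
≈ 34.259 × (0.4408 + 0.1943) ≈ 34.259 × 0.6351 ≈ 21.758 mcg/mL.

21.8 mcg/mL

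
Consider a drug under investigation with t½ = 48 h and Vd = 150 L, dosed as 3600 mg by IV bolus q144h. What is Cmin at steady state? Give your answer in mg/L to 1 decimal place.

3.4 mg/L

The dosing interval is 3 half-lives, so f = 2^(−3) = 0.125.
At steady state, R = 1/(1 − 0.125) = 8/7.
Single-dose peak C₀ = D/Vd = 3600/150 = 24 mg/L.
Steady-state peak Cmax,ss = C₀·R = 24 × 8/7 ≈ 27.429 mg/L.
Steady-state trough Cmin,ss = Cmax,ss·f ≈ 27.429 × 0.125 ≈ 3.429 mg/L.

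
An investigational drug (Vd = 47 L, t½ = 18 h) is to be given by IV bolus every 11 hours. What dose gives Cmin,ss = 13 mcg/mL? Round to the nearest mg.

τ/t½ = 11/18 ≈ 0.61111, so f = (1/2)^(11/18) ≈ 0.654692.
Cmin,ss = (D/Vd)·f/(1−f), so D = Cmin,ss·Vd·(1−f)/f.
D = 13 × 47 × (1−f)/f ≈ 13 × 47 × 0.52744 ≈ 322.27 mg.

322 mg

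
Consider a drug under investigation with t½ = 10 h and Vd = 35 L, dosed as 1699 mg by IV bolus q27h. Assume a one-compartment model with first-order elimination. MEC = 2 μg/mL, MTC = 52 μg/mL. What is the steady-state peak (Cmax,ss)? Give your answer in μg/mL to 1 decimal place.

57.4 μg/mL

k = ln2/t½ = ln2/10 ≈ 0.069315 h⁻¹; fraction remaining f = e^(−kτ) = e^(−0.069315×27) ≈ 0.1539.
Accumulation ratio R = 1/(1 − f) ≈ 1/0.8461 ≈ 1.1819.
Each bolus raises the concentration by D/Vd = 1699/35 ≈ 48.543 μg/mL.
Steady-state peak Cmax,ss = C₀·R ≈ 48.543 × 1.1819 ≈ 57.373 μg/mL.
Peak 57.4 μg/mL vs MTC 52 μg/mL: exceeds toxic threshold.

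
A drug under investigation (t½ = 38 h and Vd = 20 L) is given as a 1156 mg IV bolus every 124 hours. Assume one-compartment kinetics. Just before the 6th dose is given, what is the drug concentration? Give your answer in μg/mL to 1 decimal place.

6.7 μg/mL

f = (1/2)^(τ/t½) = (1/2)^(124/38) ≈ 0.1042.
C₀ = D/Vd = 1156/20 ≈ 57.800 μg/mL.
Before the 6th dose, 5 doses have been given. Superposition: Cmin = C₀·(f + f² + … + f^5).
≈ 57.800 × (0.1042 + 0.0109 + 0.0011 + 0.0001 + 0.0000) ≈ 57.800 × 0.1163 ≈ 6.722 μg/mL.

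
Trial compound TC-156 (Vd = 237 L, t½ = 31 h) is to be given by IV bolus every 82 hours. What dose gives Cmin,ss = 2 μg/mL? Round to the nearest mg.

2491 mg

τ/t½ = 82/31 ≈ 2.6452, so f = (1/2)^(82/31) ≈ 0.159855.
Cmin,ss = (D/Vd)·f/(1−f), so D = Cmin,ss·Vd·(1−f)/f.
D = 2 × 237 × (1−f)/f ≈ 2 × 237 × 5.25567 ≈ 2491.19 mg.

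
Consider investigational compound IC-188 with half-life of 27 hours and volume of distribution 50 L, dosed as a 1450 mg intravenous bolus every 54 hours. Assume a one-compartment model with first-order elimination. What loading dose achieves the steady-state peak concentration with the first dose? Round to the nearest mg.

f = (1/2)^(54/27) ≈ 0.250000; accumulation ratio R = 1/(1−f) ≈ 1.33333.
Loading dose to hit Cmax,ss on first dose: D_load = D_maint·R ≈ 1450 × 1.33333 ≈ 1933.33 mg.

1933 mg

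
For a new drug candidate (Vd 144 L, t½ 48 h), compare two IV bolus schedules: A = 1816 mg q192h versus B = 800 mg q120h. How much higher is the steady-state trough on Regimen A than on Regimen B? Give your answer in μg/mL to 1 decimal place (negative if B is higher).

-0.4 μg/mL

Regimen A: f = (1/2)^(192/48) ≈ 0.0625; Cmin,ss = (1816/144)·f/(1−f) ≈ 0.841 μg/mL.
Regimen B: f = (1/2)^(120/48) ≈ 0.1768; Cmin,ss = (800/144)·f/(1−f) ≈ 1.193 μg/mL.
Difference ≈ 0.841 − 1.193 ≈ -0.352 μg/mL.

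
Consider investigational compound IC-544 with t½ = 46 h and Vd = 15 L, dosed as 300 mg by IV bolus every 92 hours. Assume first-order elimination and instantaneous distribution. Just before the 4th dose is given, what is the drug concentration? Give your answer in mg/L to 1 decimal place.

6.6 mg/L

f = (1/2)^(τ/t½) = (1/2)^(92/46) ≈ 0.2500.
C₀ = D/Vd = 300/15 ≈ 20.000 mg/L.
Before the 4th dose, 3 doses have been given. Superposition: Cmin = C₀·(f + f² + … + f^3).
≈ 20.000 × (0.2500 + 0.0625 + 0.0156) ≈ 20.000 × 0.3281 ≈ 6.562 mg/L.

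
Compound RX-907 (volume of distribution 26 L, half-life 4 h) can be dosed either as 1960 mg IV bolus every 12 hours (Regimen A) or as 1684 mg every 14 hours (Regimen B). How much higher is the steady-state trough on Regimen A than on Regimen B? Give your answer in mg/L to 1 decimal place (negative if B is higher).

4.5 mg/L

Regimen A: f = (1/2)^(12/4) ≈ 0.1250; Cmin,ss = (1960/26)·f/(1−f) ≈ 10.769 mg/L.
Regimen B: f = (1/2)^(14/4) ≈ 0.0884; Cmin,ss = (1684/26)·f/(1−f) ≈ 6.281 mg/L.
Difference ≈ 10.769 − 6.281 ≈ 4.488 mg/L.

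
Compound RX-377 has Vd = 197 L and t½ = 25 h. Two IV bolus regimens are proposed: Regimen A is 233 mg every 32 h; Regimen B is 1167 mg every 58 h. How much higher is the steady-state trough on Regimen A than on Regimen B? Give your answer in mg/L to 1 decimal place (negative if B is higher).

-0.7 mg/L

Regimen A: f = (1/2)^(32/25) ≈ 0.4118; Cmin,ss = (233/197)·f/(1−f) ≈ 0.828 mg/L.
Regimen B: f = (1/2)^(58/25) ≈ 0.2003; Cmin,ss = (1167/197)·f/(1−f) ≈ 1.484 mg/L.
Difference ≈ 0.828 − 1.484 ≈ -0.656 mg/L.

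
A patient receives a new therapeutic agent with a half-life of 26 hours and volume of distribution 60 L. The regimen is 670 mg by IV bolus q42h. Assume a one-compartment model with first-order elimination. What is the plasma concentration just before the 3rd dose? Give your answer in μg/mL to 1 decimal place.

f = (1/2)^(τ/t½) = (1/2)^(42/26) ≈ 0.3264.
C₀ = D/Vd = 670/60 ≈ 11.167 μg/mL.
Before the 3rd dose, 2 doses have been given. Superposition: Cmin = C₀·(f + f²).
≈ 11.167 × (0.3264 + 0.1065) ≈ 11.167 × 0.4329 ≈ 4.834 μg/mL.

4.8 μg/mL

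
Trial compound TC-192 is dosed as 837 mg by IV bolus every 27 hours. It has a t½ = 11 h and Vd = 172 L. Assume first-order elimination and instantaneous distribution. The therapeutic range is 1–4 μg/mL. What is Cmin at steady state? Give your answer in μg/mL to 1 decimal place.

1.1 μg/mL

k = ln2/t½ = ln2/11 ≈ 0.063013 h⁻¹; fraction remaining f = e^(−kτ) = e^(−0.063013×27) ≈ 0.1824.
Single-dose peak C₀ = D/Vd = 837/172 ≈ 4.866 μg/mL.
Steady-state trough Cmin,ss = C₀·f/(1−f) ≈ 4.866 × 0.1824/0.8176 ≈ 1.086 μg/mL.
Trough 1.1 μg/mL vs MEC 1 μg/mL: adequate.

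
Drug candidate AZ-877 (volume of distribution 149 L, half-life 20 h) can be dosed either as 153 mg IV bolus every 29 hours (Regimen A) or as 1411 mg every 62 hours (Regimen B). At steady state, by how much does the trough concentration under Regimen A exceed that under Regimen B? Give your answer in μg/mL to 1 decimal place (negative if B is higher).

-0.7 μg/mL

Regimen A: f = (1/2)^(29/20) ≈ 0.3660; Cmin,ss = (153/149)·f/(1−f) ≈ 0.593 μg/mL.
Regimen B: f = (1/2)^(62/20) ≈ 0.1166; Cmin,ss = (1411/149)·f/(1−f) ≈ 1.250 μg/mL.
Difference ≈ 0.593 − 1.250 ≈ -0.657 μg/mL.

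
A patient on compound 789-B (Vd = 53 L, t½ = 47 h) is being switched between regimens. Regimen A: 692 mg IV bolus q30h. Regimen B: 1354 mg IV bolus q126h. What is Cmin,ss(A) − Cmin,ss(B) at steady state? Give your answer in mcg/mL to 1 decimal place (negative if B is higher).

18.7 mcg/mL

Regimen A: f = (1/2)^(30/47) ≈ 0.6425; Cmin,ss = (692/53)·f/(1−f) ≈ 23.465 mcg/mL.
Regimen B: f = (1/2)^(126/47) ≈ 0.1559; Cmin,ss = (1354/53)·f/(1−f) ≈ 4.718 mcg/mL.
Difference ≈ 23.465 − 4.718 ≈ 18.747 mcg/mL.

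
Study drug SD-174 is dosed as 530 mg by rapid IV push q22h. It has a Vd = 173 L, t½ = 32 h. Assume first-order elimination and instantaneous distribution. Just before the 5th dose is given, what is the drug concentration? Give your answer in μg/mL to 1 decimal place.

f = (1/2)^(τ/t½) = (1/2)^(22/32) ≈ 0.6209.
C₀ = D/Vd = 530/173 ≈ 3.064 μg/mL.
Before the 5th dose, 4 doses have been given. Superposition: Cmin = C₀·(f + f² + … + f^4).
≈ 3.064 × (0.6209 + 0.3855 + 0.2394 + 0.1486) ≈ 3.064 × 1.3944 ≈ 4.272 μg/mL.

4.3 μg/mL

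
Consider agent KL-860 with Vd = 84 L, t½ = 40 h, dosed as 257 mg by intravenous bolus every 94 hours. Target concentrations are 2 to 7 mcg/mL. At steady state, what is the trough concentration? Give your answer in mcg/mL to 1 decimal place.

τ/t½ = 94/40 ≈ 2.35, so fraction remaining f = (1/2)^(94/40) ≈ 0.1961.
At steady state, accumulation factor R = 1/(1 − e^(−kτ)) ≈ 1.2439.
Single-dose peak C₀ = D/Vd = 257/84 ≈ 3.060 mcg/mL.
Steady-state peak Cmax,ss = C₀·R ≈ 3.060 × 1.2439 ≈ 3.806 mcg/mL.
One interval later, Cmin,ss = Cmax,ss·e^(−kτ) ≈ 3.806 × 0.1961 ≈ 0.746 mcg/mL.
Trough 0.7 mcg/mL vs MEC 2 mcg/mL: subtherapeutic.

0.7 mcg/mL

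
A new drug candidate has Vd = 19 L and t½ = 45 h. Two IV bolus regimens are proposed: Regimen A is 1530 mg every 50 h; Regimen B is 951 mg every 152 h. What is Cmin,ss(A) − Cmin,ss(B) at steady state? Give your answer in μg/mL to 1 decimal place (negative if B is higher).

Regimen A: f = (1/2)^(50/45) ≈ 0.4629; Cmin,ss = (1530/19)·f/(1−f) ≈ 69.402 μg/mL.
Regimen B: f = (1/2)^(152/45) ≈ 0.0962; Cmin,ss = (951/19)·f/(1−f) ≈ 5.328 μg/mL.
Difference ≈ 69.402 − 5.328 ≈ 64.074 μg/mL.

64.1 μg/mL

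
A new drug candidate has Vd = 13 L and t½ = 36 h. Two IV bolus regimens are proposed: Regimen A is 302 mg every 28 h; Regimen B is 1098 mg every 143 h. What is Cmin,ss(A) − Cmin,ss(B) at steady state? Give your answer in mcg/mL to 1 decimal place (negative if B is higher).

26.8 mcg/mL

Regimen A: f = (1/2)^(28/36) ≈ 0.5833; Cmin,ss = (302/13)·f/(1−f) ≈ 32.519 mcg/mL.
Regimen B: f = (1/2)^(143/36) ≈ 0.0637; Cmin,ss = (1098/13)·f/(1−f) ≈ 5.746 mcg/mL.
Difference ≈ 32.519 − 5.746 ≈ 26.773 mcg/mL.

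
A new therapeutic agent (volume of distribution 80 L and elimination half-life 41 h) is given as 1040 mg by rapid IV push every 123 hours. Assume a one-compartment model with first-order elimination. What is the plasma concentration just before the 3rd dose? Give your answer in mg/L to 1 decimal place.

f = (1/2)^(τ/t½) = (1/2)^(123/41) ≈ 0.1250.
C₀ = D/Vd = 1040/80 ≈ 13.000 mg/L.
Before the 3rd dose, 2 doses have been given. Superposition: Cmin = C₀·(f + f²).
≈ 13.000 × (0.1250 + 0.0156) ≈ 13.000 × 0.1406 ≈ 1.828 mg/L.

1.8 mg/L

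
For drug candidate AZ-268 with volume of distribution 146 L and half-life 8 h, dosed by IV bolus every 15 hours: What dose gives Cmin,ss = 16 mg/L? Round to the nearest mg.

τ/t½ = 15/8 ≈ 1.875, so f = (1/2)^(15/8) ≈ 0.272627.
Cmin,ss = (D/Vd)·f/(1−f), so D = Cmin,ss·Vd·(1−f)/f.
D = 16 × 146 × (1−f)/f ≈ 16 × 146 × 2.66802 ≈ 6232.49 mg.

6232 mg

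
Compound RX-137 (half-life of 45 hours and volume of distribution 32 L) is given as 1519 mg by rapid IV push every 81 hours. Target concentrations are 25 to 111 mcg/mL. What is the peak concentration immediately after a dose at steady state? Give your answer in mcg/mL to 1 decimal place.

66.6 mcg/mL

τ/t½ = 81/45 ≈ 1.8, so fraction remaining f = (1/2)^(81/45) ≈ 0.2872.
Accumulation ratio R = 1/(1 − f) ≈ 1/0.7128 ≈ 1.4029.
Each bolus raises the concentration by D/Vd = 1519/32 ≈ 47.469 mcg/mL.
Steady-state peak Cmax,ss = C₀·R ≈ 47.469 × 1.4029 ≈ 66.594 mcg/mL.
Peak 66.6 mcg/mL vs MTC 111 mcg/mL: below toxic threshold.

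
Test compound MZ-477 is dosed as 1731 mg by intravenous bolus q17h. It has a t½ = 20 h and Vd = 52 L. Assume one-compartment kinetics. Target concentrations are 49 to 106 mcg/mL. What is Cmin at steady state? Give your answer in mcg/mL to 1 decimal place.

41.5 mcg/mL

k = ln2/t½ = ln2/20 ≈ 0.034657 h⁻¹; fraction remaining f = e^(−kτ) = e^(−0.034657×17) ≈ 0.5548.
At steady state, accumulation factor R = 1/(1 − e^(−kτ)) ≈ 2.2462.
Each bolus raises the concentration by D/Vd = 1731/52 ≈ 33.288 mcg/mL.
Cmax,ss = C₀/(1 − f) ≈ 33.288/0.4452 ≈ 74.771 mcg/mL.
One interval later, Cmin,ss = Cmax,ss·e^(−kτ) ≈ 74.771 × 0.5548 ≈ 41.483 mcg/mL.
Trough 41.5 mcg/mL vs MEC 49 mcg/mL: subtherapeutic.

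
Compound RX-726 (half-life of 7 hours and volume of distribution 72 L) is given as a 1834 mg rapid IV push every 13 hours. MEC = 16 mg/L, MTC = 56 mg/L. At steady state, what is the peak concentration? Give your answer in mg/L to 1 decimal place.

Over one 13-h interval, 13/7 ≈ 1.8571 half-lives elapse, leaving f ≈ 0.2760 of each dose.
At steady state, accumulation factor R = 1/(1 − e^(−kτ)) ≈ 1.3812.
Each bolus raises the concentration by D/Vd = 1834/72 ≈ 25.472 mg/L.
Steady-state peak Cmax,ss = C₀·R ≈ 25.472 × 1.3812 ≈ 35.182 mg/L.
Peak 35.2 mg/L vs MTC 56 mg/L: below toxic threshold.

35.2 mg/L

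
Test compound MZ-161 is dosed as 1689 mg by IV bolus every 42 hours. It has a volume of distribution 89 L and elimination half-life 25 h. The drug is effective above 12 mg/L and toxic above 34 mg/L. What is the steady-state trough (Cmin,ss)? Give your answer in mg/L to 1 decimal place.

8.6 mg/L

Over one 42-h interval, 42/25 ≈ 1.68 half-lives elapse, leaving f ≈ 0.3121 of each dose.
Accumulation ratio R = 1/(1 − f) ≈ 1/0.6879 ≈ 1.4537.
Each bolus raises the concentration by D/Vd = 1689/89 ≈ 18.978 mg/L.
Steady-state peak Cmax,ss = C₀·R ≈ 18.978 × 1.4537 ≈ 27.588 mg/L.
One interval later, Cmin,ss = Cmax,ss·e^(−kτ) ≈ 27.588 × 0.3121 ≈ 8.610 mg/L.
Trough 8.6 mg/L vs MEC 12 mg/L: subtherapeutic.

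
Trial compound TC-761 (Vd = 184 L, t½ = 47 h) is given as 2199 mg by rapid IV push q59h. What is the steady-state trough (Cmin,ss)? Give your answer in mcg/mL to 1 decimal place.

8.6 mcg/mL

τ/t½ = 59/47 ≈ 1.2553, so fraction remaining f = (1/2)^(59/47) ≈ 0.4189.
Accumulation ratio R = 1/(1 − f) ≈ 1/0.5811 ≈ 1.7209.
Single-dose peak C₀ = D/Vd = 2199/184 ≈ 11.951 mcg/mL.
Steady-state peak Cmax,ss = C₀·R ≈ 11.951 × 1.7209 ≈ 20.566 mcg/mL.
Steady-state trough Cmin,ss = Cmax,ss·f ≈ 20.566 × 0.4189 ≈ 8.615 mcg/mL.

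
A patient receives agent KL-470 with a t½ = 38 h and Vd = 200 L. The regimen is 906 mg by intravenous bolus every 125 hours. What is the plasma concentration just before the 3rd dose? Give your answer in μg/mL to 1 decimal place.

f = (1/2)^(τ/t½) = (1/2)^(125/38) ≈ 0.1023.
C₀ = D/Vd = 906/200 ≈ 4.530 μg/mL.
Before the 3rd dose, 2 doses have been given. Superposition: Cmin = C₀·(f + f²).
≈ 4.530 × (0.1023 + 0.0105) ≈ 4.530 × 0.1128 ≈ 0.511 μg/mL.

0.5 μg/mL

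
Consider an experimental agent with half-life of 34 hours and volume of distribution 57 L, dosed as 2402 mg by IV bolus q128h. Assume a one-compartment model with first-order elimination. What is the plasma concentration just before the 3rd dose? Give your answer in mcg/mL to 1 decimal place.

f = (1/2)^(τ/t½) = (1/2)^(128/34) ≈ 0.0736.
C₀ = D/Vd = 2402/57 ≈ 42.140 mcg/mL.
Before the 3rd dose, 2 doses have been given. Superposition: Cmin = C₀·(f + f²).
≈ 42.140 × (0.0736 + 0.0054) ≈ 42.140 × 0.0790 ≈ 3.329 mcg/mL.

3.3 mcg/mL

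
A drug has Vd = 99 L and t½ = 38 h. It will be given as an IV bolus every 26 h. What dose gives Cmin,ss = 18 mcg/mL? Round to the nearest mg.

1081 mg

τ/t½ = 26/38 ≈ 0.68421, so f = (1/2)^(26/38) ≈ 0.622346.
Cmin,ss = (D/Vd)·f/(1−f), so D = Cmin,ss·Vd·(1−f)/f.
D = 18 × 99 × (1−f)/f ≈ 18 × 99 × 0.60682 ≈ 1081.35 mg.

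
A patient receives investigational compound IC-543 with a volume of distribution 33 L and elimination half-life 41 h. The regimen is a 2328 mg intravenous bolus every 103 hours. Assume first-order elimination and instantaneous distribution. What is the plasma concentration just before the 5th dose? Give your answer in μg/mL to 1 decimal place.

15.0 μg/mL

f = (1/2)^(τ/t½) = (1/2)^(103/41) ≈ 0.1753.
C₀ = D/Vd = 2328/33 ≈ 70.545 μg/mL.
Before the 5th dose, 4 doses have been given. Superposition: Cmin = C₀·(f + f² + … + f^4).
≈ 70.545 × (0.1753 + 0.0307 + 0.0054 + 0.0009) ≈ 70.545 × 0.2123 ≈ 14.977 μg/mL.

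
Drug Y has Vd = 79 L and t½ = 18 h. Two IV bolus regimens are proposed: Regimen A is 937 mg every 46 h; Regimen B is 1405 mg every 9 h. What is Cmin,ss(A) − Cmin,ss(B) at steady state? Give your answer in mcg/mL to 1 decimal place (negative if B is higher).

-40.5 mcg/mL

Regimen A: f = (1/2)^(46/18) ≈ 0.1701; Cmin,ss = (937/79)·f/(1−f) ≈ 2.431 mcg/mL.
Regimen B: f = (1/2)^(9/18) ≈ 0.7071; Cmin,ss = (1405/79)·f/(1−f) ≈ 42.935 mcg/mL.
Difference ≈ 2.431 − 42.935 ≈ -40.504 mcg/mL.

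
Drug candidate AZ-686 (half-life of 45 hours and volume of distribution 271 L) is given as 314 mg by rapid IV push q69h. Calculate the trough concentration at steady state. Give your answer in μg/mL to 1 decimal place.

0.6 μg/mL

Over one 69-h interval, 69/45 ≈ 1.5333 half-lives elapse, leaving f ≈ 0.3455 of each dose.
Single-dose peak C₀ = D/Vd = 314/271 ≈ 1.159 μg/mL.
Steady-state trough Cmin,ss = C₀·f/(1−f) ≈ 1.159 × 0.3455/0.6545 ≈ 0.612 μg/mL.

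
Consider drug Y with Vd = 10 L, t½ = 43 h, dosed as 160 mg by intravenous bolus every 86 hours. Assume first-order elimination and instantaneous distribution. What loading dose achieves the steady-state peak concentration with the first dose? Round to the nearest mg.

213 mg

f = (1/2)^(86/43) ≈ 0.250000; accumulation ratio R = 1/(1−f) ≈ 1.33333.
Loading dose to hit Cmax,ss on first dose: D_load = D_maint·R ≈ 160 × 1.33333 ≈ 213.33 mg.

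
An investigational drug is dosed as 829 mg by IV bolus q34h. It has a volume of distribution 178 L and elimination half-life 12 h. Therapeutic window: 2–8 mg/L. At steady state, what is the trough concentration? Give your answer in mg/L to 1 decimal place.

Over one 34-h interval, 34/12 ≈ 2.8333 half-lives elapse, leaving f ≈ 0.1403 of each dose.
Single-dose peak C₀ = D/Vd = 829/178 ≈ 4.657 mg/L.
Steady-state trough Cmin,ss = C₀·f/(1−f) ≈ 4.657 × 0.1403/0.8597 ≈ 0.760 mg/L.
Trough 0.8 mg/L vs MEC 2 mg/L: subtherapeutic.

0.8 mg/L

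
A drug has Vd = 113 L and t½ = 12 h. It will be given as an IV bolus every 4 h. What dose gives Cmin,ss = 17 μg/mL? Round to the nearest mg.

499 mg

τ/t½ = 4/12 ≈ 0.33333, so f = (1/2)^(4/12) ≈ 0.793701.
Cmin,ss = (D/Vd)·f/(1−f), so D = Cmin,ss·Vd·(1−f)/f.
D = 17 × 113 × (1−f)/f ≈ 17 × 113 × 0.25992 ≈ 499.31 mg.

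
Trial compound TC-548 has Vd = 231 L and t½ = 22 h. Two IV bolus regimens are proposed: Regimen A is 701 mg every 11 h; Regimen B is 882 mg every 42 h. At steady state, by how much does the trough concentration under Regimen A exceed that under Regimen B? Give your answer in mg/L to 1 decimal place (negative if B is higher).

5.9 mg/L

Regimen A: f = (1/2)^(11/22) ≈ 0.7071; Cmin,ss = (701/231)·f/(1−f) ≈ 7.326 mg/L.
Regimen B: f = (1/2)^(42/22) ≈ 0.2663; Cmin,ss = (882/231)·f/(1−f) ≈ 1.386 mg/L.
Difference ≈ 7.326 − 1.386 ≈ 5.940 mg/L.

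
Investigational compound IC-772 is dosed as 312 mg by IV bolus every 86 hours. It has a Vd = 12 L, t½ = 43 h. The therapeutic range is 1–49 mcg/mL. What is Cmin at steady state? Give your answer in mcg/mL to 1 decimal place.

8.7 mcg/mL

The dosing interval is 2 half-lives, so f = 2^(−2) = 0.25.
Accumulation ratio R = 1/(1 − f) = 1/0.75 = 4/3.
Single-dose peak C₀ = D/Vd = 312/12 = 26 mcg/mL.
Steady-state peak Cmax,ss = C₀·R = 26 × 4/3 ≈ 34.667 mcg/mL.
Steady-state trough Cmin,ss = Cmax,ss·f ≈ 34.667 × 0.25 ≈ 8.667 mcg/mL.
Trough 8.7 mcg/mL vs MEC 1 mcg/mL: adequate.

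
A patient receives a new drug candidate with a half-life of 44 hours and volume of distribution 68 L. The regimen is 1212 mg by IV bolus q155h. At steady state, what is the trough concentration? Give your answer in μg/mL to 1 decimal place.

1.7 μg/mL

Over one 155-h interval, 155/44 ≈ 3.5227 half-lives elapse, leaving f ≈ 0.0870 of each dose.
Each bolus raises the concentration by D/Vd = 1212/68 ≈ 17.824 μg/mL.
Steady-state trough Cmin,ss = C₀·f/(1−f) ≈ 17.824 × 0.0870/0.9130 ≈ 1.698 μg/mL.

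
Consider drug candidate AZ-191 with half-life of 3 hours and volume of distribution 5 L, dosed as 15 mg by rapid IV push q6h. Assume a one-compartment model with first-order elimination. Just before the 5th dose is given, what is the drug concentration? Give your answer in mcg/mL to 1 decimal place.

f = (1/2)^(τ/t½) = (1/2)^(6/3) ≈ 0.2500.
C₀ = D/Vd = 15/5 ≈ 3.000 mcg/mL.
Before the 5th dose, 4 doses have been given. Superposition: Cmin = C₀·(f + f² + … + f^4).
≈ 3.000 × (0.2500 + 0.0625 + 0.0156 + 0.0039) ≈ 3.000 × 0.3320 ≈ 0.996 mcg/mL.

1.0 mcg/mL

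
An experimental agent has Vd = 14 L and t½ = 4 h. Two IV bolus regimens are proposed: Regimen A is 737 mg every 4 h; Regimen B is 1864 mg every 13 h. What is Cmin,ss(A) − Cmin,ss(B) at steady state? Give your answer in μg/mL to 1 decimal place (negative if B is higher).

37.0 μg/mL

Regimen A: f = (1/2)^(4/4) ≈ 0.5000; Cmin,ss = (737/14)·f/(1−f) ≈ 52.643 μg/mL.
Regimen B: f = (1/2)^(13/4) ≈ 0.1051; Cmin,ss = (1864/14)·f/(1−f) ≈ 15.637 μg/mL.
Difference ≈ 52.643 − 15.637 ≈ 37.006 μg/mL.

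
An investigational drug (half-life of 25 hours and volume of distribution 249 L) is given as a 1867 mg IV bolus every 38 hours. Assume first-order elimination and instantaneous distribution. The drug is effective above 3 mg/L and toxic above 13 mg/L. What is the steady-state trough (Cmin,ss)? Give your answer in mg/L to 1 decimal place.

4.0 mg/L

k = ln2/t½ = ln2/25 ≈ 0.027726 h⁻¹; fraction remaining f = e^(−kτ) = e^(−0.027726×38) ≈ 0.3487.
Accumulation ratio R = 1/(1 − f) ≈ 1/0.6513 ≈ 1.5354.
Single-dose peak C₀ = D/Vd = 1867/249 ≈ 7.498 mg/L.
Cmax,ss = C₀/(1 − f) ≈ 7.498/0.6513 ≈ 11.512 mg/L.
One interval later, Cmin,ss = Cmax,ss·e^(−kτ) ≈ 11.512 × 0.3487 ≈ 4.014 mg/L.
Trough 4.0 mg/L vs MEC 3 mg/L: adequate.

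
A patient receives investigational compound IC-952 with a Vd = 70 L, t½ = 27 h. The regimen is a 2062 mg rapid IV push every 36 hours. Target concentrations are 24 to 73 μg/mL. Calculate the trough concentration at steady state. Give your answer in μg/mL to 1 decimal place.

Over one 36-h interval, 36/27 ≈ 1.3333 half-lives elapse, leaving f ≈ 0.3969 of each dose.
Each bolus raises the concentration by D/Vd = 2062/70 ≈ 29.457 μg/mL.
Steady-state trough Cmin,ss = C₀·f/(1−f) ≈ 29.457 × 0.3969/0.6031 ≈ 19.386 μg/mL.
Trough 19.4 μg/mL vs MEC 24 μg/mL: subtherapeutic.

19.4 μg/mL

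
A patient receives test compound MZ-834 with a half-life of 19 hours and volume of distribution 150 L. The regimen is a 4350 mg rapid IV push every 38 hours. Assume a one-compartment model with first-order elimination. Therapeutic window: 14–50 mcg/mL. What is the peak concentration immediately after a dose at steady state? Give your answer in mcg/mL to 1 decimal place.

38.7 mcg/mL

The dosing interval is 2 half-lives, so f = 2^(−2) = 0.25.
Accumulation ratio R = 1/(1 − f) = 1/0.75 = 4/3.
Single-dose peak C₀ = D/Vd = 4350/150 = 29 mcg/mL.
Steady-state peak Cmax,ss = C₀·R = 29 × 4/3 ≈ 38.667 mcg/mL.
Peak 38.7 mcg/mL vs MTC 50 mcg/mL: below toxic threshold.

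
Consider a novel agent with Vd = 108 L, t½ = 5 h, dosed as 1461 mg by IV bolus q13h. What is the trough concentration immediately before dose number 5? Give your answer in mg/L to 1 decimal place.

f = (1/2)^(τ/t½) = (1/2)^(13/5) ≈ 0.1649.
C₀ = D/Vd = 1461/108 ≈ 13.528 mg/L.
Before the 5th dose, 4 doses have been given. Superposition: Cmin = C₀·(f + f² + … + f^4).
≈ 13.528 × (0.1649 + 0.0272 + 0.0045 + 0.0007) ≈ 13.528 × 0.1973 ≈ 2.669 mg/L.

2.7 mg/L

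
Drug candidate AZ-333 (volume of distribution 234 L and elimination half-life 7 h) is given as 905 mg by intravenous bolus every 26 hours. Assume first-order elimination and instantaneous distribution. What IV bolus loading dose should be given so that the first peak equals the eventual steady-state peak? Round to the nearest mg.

980 mg

f = (1/2)^(26/7) ≈ 0.076188; accumulation ratio R = 1/(1−f) ≈ 1.08247.
Loading dose to hit Cmax,ss on first dose: D_load = D_maint·R ≈ 905 × 1.08247 ≈ 979.64 mg.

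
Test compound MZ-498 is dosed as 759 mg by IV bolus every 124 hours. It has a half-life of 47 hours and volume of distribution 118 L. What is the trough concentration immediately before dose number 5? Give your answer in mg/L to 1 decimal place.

f = (1/2)^(τ/t½) = (1/2)^(124/47) ≈ 0.1606.
C₀ = D/Vd = 759/118 ≈ 6.432 mg/L.
Before the 5th dose, 4 doses have been given. Superposition: Cmin = C₀·(f + f² + … + f^4).
≈ 6.432 × (0.1606 + 0.0258 + 0.0041 + 0.0007) ≈ 6.432 × 0.1912 ≈ 1.230 mg/L.

1.2 mg/L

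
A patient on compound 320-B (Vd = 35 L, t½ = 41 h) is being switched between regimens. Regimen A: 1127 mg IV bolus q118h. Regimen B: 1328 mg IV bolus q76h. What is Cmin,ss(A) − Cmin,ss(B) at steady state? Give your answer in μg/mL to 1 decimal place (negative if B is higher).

Regimen A: f = (1/2)^(118/41) ≈ 0.1360; Cmin,ss = (1127/35)·f/(1−f) ≈ 5.069 μg/mL.
Regimen B: f = (1/2)^(76/41) ≈ 0.2767; Cmin,ss = (1328/35)·f/(1−f) ≈ 14.515 μg/mL.
Difference ≈ 5.069 − 14.515 ≈ -9.446 μg/mL.

-9.4 μg/mL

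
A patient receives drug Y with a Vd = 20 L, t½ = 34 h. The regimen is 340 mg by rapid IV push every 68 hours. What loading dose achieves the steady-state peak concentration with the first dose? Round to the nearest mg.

453 mg

f = (1/2)^(68/34) ≈ 0.250000; accumulation ratio R = 1/(1−f) ≈ 1.33333.
Loading dose to hit Cmax,ss on first dose: D_load = D_maint·R ≈ 340 × 1.33333 ≈ 453.33 mg.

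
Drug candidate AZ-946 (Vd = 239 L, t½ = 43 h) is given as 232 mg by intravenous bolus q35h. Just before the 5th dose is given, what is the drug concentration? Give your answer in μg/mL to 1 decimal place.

1.1 μg/mL

f = (1/2)^(τ/t½) = (1/2)^(35/43) ≈ 0.5688.
C₀ = D/Vd = 232/239 ≈ 0.971 μg/mL.
Before the 5th dose, 4 doses have been given. Superposition: Cmin = C₀·(f + f² + … + f^4).
≈ 0.971 × (0.5688 + 0.3235 + 0.1840 + 0.1047) ≈ 0.971 × 1.1810 ≈ 1.147 μg/mL.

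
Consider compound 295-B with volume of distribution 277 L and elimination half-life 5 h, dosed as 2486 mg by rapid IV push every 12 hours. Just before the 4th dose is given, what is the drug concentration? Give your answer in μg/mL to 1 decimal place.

2.1 μg/mL

f = (1/2)^(τ/t½) = (1/2)^(12/5) ≈ 0.1895.
C₀ = D/Vd = 2486/277 ≈ 8.975 μg/mL.
Before the 4th dose, 3 doses have been given. Superposition: Cmin = C₀·(f + f² + … + f^3).
≈ 8.975 × (0.1895 + 0.0359 + 0.0068) ≈ 8.975 × 0.2322 ≈ 2.084 μg/mL.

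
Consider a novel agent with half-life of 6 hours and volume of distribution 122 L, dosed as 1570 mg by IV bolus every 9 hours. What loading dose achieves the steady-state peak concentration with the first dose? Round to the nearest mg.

2429 mg

f = (1/2)^(9/6) ≈ 0.353553; accumulation ratio R = 1/(1−f) ≈ 1.54692.
Loading dose to hit Cmax,ss on first dose: D_load = D_maint·R ≈ 1570 × 1.54692 ≈ 2428.66 mg.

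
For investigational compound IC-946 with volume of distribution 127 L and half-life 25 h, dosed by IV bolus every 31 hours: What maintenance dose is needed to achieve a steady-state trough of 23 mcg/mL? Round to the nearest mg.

τ/t½ = 31/25 ≈ 1.24, so f = (1/2)^(31/25) ≈ 0.423373.
Cmin,ss = (D/Vd)·f/(1−f), so D = Cmin,ss·Vd·(1−f)/f.
D = 23 × 127 × (1−f)/f ≈ 23 × 127 × 1.36198 ≈ 3978.34 mg.

3978 mg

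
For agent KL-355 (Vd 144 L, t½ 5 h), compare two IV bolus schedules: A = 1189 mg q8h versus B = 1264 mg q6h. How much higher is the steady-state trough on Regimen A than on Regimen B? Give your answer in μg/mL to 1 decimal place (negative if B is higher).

-2.7 μg/mL

Regimen A: f = (1/2)^(8/5) ≈ 0.3299; Cmin,ss = (1189/144)·f/(1−f) ≈ 4.065 μg/mL.
Regimen B: f = (1/2)^(6/5) ≈ 0.4353; Cmin,ss = (1264/144)·f/(1−f) ≈ 6.766 μg/mL.
Difference ≈ 4.065 − 6.766 ≈ -2.701 μg/mL.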